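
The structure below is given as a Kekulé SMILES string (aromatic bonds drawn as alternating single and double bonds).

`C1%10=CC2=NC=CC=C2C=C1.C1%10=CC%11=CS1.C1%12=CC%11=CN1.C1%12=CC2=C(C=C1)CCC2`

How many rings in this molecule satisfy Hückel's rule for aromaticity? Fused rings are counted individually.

The SMILES encodes two fused six-membered rings, each with three alternating double bonds; one ring is all carbon and the other has one ring nitrogen; a five-membered ring of four carbons and one sulfur, with two C=C double bonds; a five-membered ring of four carbons and one nitrogen bearing a hydrogen, with two C=C double bonds; a six-membered carbon ring with three alternating C=C double bonds, fused to a saturated five-membered carbon ring.
The fused 6/6-membered bicyclic (with one nitrogen) is a single π system with 10 sp² atoms and 10 π electrons from ring double bonds. 10 = 4(2)+2, so the system is aromatic and both rings count as aromatic (quinoline).
The 5-membered ring with one sulfur is planar and fully conjugated; 2 ring double bonds (4 π electrons) plus a heteroatom lone pair (2) give 6 π electrons. That satisfies 4n+2 with n=1, so it is aromatic (thiophene).
The 5-membered ring with one N–H is fully conjugated (every ring atom contributes a p orbital); 2 ring double bonds (4 π electrons) plus a heteroatom lone pair (2) give 6 π electrons. Since 6 = 4n+2 (n=1), it is aromatic (pyrrole).
The 6-membered ring has a continuous p-orbital overlap around the ring; 3 ring double bonds give 6 π electrons. That satisfies 4n+2 with n=1, so it is aromatic (benzene ring).
The 5-membered ring has three sp³ carbons, so it is not fully conjugated — not aromatic (cyclopentane ring).
5 of the 6 rings are aromatic. Total: 5.

5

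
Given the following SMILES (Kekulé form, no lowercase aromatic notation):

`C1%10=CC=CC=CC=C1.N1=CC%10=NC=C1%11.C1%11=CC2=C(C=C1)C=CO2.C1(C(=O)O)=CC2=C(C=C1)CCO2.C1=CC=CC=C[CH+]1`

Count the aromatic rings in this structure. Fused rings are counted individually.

The SMILES encodes an eight-membered carbon ring with four alternating C=C double bonds; a six-membered ring with nitrogens at positions 1 and 4 and three alternating double bonds; a six-membered carbon ring with three alternating C=C double bonds, fused to a five-membered ring containing one oxygen and two C=C double bonds; a six-membered carbon ring with three alternating C=C double bonds, fused to a five-membered ring containing one oxygen and two sp³ carbons; a seven-membered all-carbon ring bearing a positive charge on one carbon, with three C=C double bonds.
The 8-membered ring has only sp² ring atoms; a planar conformation would have a fully conjugated π system of 8 electrons. But 8 = 4(2), which is 4n not 4n+2, so it is not aromatic (cyclooctatetraene) — cyclooctatetraene distorts into a non-planar tub to avoid antiaromaticity.
The 6-membered ring with two nitrogens (1,4) has a continuous p-orbital overlap around the ring; 3 ring double bonds give 6 π electrons. 6 = 4(1)+2, so it is aromatic (pyrazine).
The fused 6/5-membered bicyclic (with one oxygen) is a single π system with 9 sp² atoms and 10 π electrons from ring double bonds plus a heteroatom lone pair. 10 = 4(2)+2, so the system is aromatic and both rings count as aromatic (benzofuran).
The 6-membered ring is planar and fully conjugated; 3 ring double bonds give 6 π electrons. Since 6 = 4n+2 (n=1), it is aromatic (benzene ring).
The 5-membered ring with one oxygen has two sp³ carbons, so it is not fully conjugated — not aromatic (oxolane ring).
The 7-membered ring is fully conjugated (every ring atom contributes a p orbital); 3 ring double bonds (6 π electrons) plus the carbocation's empty p orbital (0, but keeps the ring conjugated) give 6 π electrons. That satisfies 4n+2 with n=1, so it is aromatic (tropylium cation).
5 of the 7 rings are aromatic. Total: 5.

5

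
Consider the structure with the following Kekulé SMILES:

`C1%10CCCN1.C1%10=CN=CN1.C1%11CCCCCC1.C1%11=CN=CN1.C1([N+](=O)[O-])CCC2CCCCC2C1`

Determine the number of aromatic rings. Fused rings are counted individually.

The SMILES encodes a five-membered saturated ring of four carbons and one N–H nitrogen; a five-membered ring with nitrogens at positions 1 and 3 (one bearing H, one in a C=N bond) and two double bonds; a seven-membered saturated carbon ring; a five-membered ring with nitrogens at positions 1 and 3 (one bearing H, one in a C=N bond) and two double bonds; two fused six-membered saturated carbon rings.
The 5-membered ring with one N–H has only sp³ atoms, so it is not fully conjugated — not aromatic (pyrrolidine).
The 5-membered ring with two nitrogens (one N–H, one =N–) is fully conjugated (every ring atom contributes a p orbital); 2 ring double bonds (4 π electrons) plus a heteroatom lone pair (2) give 6 π electrons. 6 = 4(1)+2, so it is aromatic (imidazole).
The 7-membered ring has only sp³ atoms, so it is not fully conjugated — not aromatic (cycloheptane).
The second 5-membered ring with two nitrogens (one N–H, one =N–) has a continuous p-orbital overlap around the ring; 2 ring double bonds (4 π electrons) plus a heteroatom lone pair (2) give 6 π electrons. 6 = 4(1)+2, so it is aromatic (imidazole).
The 6-membered ring has only sp³ atoms, so it is not fully conjugated — not aromatic (cyclohexane ring).
The second 6-membered ring has only sp³ atoms, so it is not fully conjugated — not aromatic (cyclohexane ring).
2 of the 6 rings are aromatic. Total: 2.

2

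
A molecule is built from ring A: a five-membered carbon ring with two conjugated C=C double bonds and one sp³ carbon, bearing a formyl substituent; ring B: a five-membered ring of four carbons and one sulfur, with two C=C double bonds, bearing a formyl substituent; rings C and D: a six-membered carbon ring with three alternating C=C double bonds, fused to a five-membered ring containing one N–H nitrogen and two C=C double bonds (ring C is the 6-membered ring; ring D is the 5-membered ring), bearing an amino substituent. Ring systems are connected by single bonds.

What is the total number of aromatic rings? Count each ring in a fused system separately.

3

Ring A has one sp³ carbon, so it is not fully conjugated — not aromatic (cyclopentadiene).
Ring B is planar and fully conjugated; 2 ring double bonds (4 π electrons) plus a heteroatom lone pair (2) give 6 π electrons. Since 6 = 4n+2 (n=1), ring B is aromatic (thiophene).
Rings C and D form a fused bicyclic system (with one N–H) with 9 sp² atoms and 10 π electrons from ring double bonds plus a heteroatom lone pair. 10 = 4(2)+2, so the system is aromatic and both rings count as aromatic (indole).
Aromatic: B, C, D. Total: 3.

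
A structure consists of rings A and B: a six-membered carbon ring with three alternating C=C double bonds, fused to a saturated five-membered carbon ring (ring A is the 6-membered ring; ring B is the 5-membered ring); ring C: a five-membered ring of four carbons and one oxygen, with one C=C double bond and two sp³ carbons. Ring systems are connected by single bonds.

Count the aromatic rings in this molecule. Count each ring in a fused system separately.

Ring A is planar and fully conjugated; 3 ring double bonds give 6 π electrons. 6 = 4(1)+2, so ring A is aromatic (benzene ring).
Ring B has three sp³ carbons, so it is not fully conjugated — not aromatic (cyclopentane ring).
Ring C has two sp³ carbons, so it is not fully conjugated — not aromatic (2,3-dihydrofuran).
Aromatic: A. Total: 1.

1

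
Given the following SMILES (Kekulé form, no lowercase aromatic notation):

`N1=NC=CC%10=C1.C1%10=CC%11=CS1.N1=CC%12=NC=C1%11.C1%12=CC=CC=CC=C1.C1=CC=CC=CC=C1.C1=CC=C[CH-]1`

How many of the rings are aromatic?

The SMILES encodes a six-membered ring with two adjacent nitrogens and three alternating double bonds; a five-membered ring of four carbons and one sulfur, with two C=C double bonds; a six-membered ring with nitrogens at positions 1 and 4 and three alternating double bonds; an eight-membered carbon ring with four alternating C=C double bonds; an eight-membered carbon ring with four alternating C=C double bonds; a five-membered all-carbon ring bearing a negative charge on one carbon, with two C=C double bonds.
The 6-membered ring with two nitrogens (1,2) has a continuous p-orbital overlap around the ring; 3 ring double bonds give 6 π electrons. Since 6 = 4n+2 (n=1), it is aromatic (pyridazine).
The 5-membered ring with one sulfur is planar and fully conjugated; 2 ring double bonds (4 π electrons) plus a heteroatom lone pair (2) give 6 π electrons. Since 6 = 4n+2 (n=1), it is aromatic (thiophene).
The 6-membered ring with two nitrogens (1,4) has a continuous p-orbital overlap around the ring; 3 ring double bonds give 6 π electrons. 6 = 4(1)+2, so it is aromatic (pyrazine).
The 8-membered ring has only sp² ring atoms; a planar conformation would have a fully conjugated π system of 8 electrons. But 8 = 4(2), which is 4n not 4n+2, so it is not aromatic (cyclooctatetraene) — cyclooctatetraene distorts into a non-planar tub to avoid antiaromaticity.
The second 8-membered ring has only sp² ring atoms; a planar conformation would have a fully conjugated π system of 8 electrons. But 8 = 4(2), which is 4n not 4n+2, so it is not aromatic (cyclooctatetraene) — cyclooctatetraene distorts into a non-planar tub to avoid antiaromaticity.
The 5-membered ring is planar and fully conjugated; 2 ring double bonds (4 π electrons) plus the carbanion lone pair (2) give 6 π electrons. That satisfies 4n+2 with n=1, so it is aromatic (cyclopentadienyl anion).
4 of the 6 rings are aromatic. Total: 4.

4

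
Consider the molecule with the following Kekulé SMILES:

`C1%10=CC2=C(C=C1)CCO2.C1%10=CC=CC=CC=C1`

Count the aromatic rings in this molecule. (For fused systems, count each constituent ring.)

The SMILES encodes a six-membered carbon ring with three alternating C=C double bonds, fused to a five-membered ring containing one oxygen and two sp³ carbons; an eight-membered carbon ring with four alternating C=C double bonds.
The 6-membered ring is fully conjugated (every ring atom contributes a p orbital); 3 ring double bonds give 6 π electrons. Since 6 = 4n+2 (n=1), it is aromatic (benzene ring).
The 5-membered ring with one oxygen has two sp³ carbons, so it is not fully conjugated — not aromatic (oxolane ring).
The 8-membered ring has only sp² ring atoms; a planar conformation would have a fully conjugated π system of 8 electrons. But 8 = 4(2), which is 4n not 4n+2, so it is not aromatic (cyclooctatetraene) — cyclooctatetraene distorts into a non-planar tub to avoid antiaromaticity.
1 of the 3 rings is aromatic. Total: 1.

1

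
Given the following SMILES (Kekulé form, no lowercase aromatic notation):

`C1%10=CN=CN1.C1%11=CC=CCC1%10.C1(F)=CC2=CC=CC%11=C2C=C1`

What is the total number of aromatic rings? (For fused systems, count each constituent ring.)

The SMILES encodes a five-membered ring with nitrogens at positions 1 and 3 (one bearing H, one in a C=N bond) and two double bonds; a six-membered carbon ring with two conjugated C=C double bonds and two sp³ carbons; two fused six-membered carbon rings, each with three alternating C=C double bonds.
The 5-membered ring with two nitrogens (one N–H, one =N–) is fully conjugated (every ring atom contributes a p orbital); 2 ring double bonds (4 π electrons) plus a heteroatom lone pair (2) give 6 π electrons. That satisfies 4n+2 with n=1, so it is aromatic (imidazole).
The 6-membered ring has two sp³ carbons, so it is not fully conjugated — not aromatic (1,3-cyclohexadiene).
The fused 6/6-membered bicyclic is a single π system with 10 sp² atoms and 10 π electrons from ring double bonds. 10 = 4(2)+2, so the system is aromatic and both rings count as aromatic (naphthalene).
3 of the 4 rings are aromatic. Total: 3.

3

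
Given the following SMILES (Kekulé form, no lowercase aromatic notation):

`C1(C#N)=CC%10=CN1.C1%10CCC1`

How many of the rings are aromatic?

1

The SMILES encodes a five-membered ring of four carbons and one nitrogen bearing a hydrogen, with two C=C double bonds; a four-membered saturated carbon ring.
The 5-membered ring with one N–H is fully conjugated (every ring atom contributes a p orbital); 2 ring double bonds (4 π electrons) plus a heteroatom lone pair (2) give 6 π electrons. That satisfies 4n+2 with n=1, so it is aromatic (pyrrole).
The 4-membered ring has only sp³ atoms, so it is not fully conjugated — not aromatic (cyclobutane).
1 of the 2 rings is aromatic. Total: 1.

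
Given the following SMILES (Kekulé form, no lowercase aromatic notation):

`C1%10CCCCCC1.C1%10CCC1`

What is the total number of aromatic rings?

The SMILES encodes a seven-membered saturated carbon ring; a four-membered saturated carbon ring.
The 7-membered ring has only sp³ atoms, so it is not fully conjugated — not aromatic (cycloheptane).
The 4-membered ring has only sp³ atoms, so it is not fully conjugated — not aromatic (cyclobutane).
None of the rings are aromatic. Total: 0.

0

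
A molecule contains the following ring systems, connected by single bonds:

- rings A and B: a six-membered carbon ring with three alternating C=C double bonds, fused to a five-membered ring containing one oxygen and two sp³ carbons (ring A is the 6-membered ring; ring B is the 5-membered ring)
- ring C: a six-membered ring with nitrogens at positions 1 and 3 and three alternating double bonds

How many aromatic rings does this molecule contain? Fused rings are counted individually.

2

Ring A is planar and fully conjugated; 3 ring double bonds give 6 π electrons. 6 = 4(1)+2, so ring A is aromatic (benzene ring).
Ring B has two sp³ carbons, so it is not fully conjugated — not aromatic (oxolane ring).
Ring C is fully conjugated (every ring atom contributes a p orbital); 3 ring double bonds give 6 π electrons. 6 = 4(1)+2, so ring C is aromatic (pyrimidine).
Aromatic: A, C. Total: 2.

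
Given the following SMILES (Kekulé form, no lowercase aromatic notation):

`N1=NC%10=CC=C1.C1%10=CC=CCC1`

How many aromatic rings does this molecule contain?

1

The SMILES encodes a six-membered ring with two adjacent nitrogens and three alternating double bonds; a six-membered carbon ring with two conjugated C=C double bonds and two sp³ carbons.
The 6-membered ring with two nitrogens (1,2) is planar and fully conjugated; 3 ring double bonds give 6 π electrons. That satisfies 4n+2 with n=1, so it is aromatic (pyridazine).
The 6-membered ring has two sp³ carbons, so it is not fully conjugated — not aromatic (1,3-cyclohexadiene).
1 of the 2 rings is aromatic. Total: 1.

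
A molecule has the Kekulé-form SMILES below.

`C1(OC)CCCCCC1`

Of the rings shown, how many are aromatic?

The SMILES encodes a seven-membered saturated carbon ring.
The 7-membered ring has only sp³ atoms, so it is not fully conjugated — not aromatic (cycloheptane).

0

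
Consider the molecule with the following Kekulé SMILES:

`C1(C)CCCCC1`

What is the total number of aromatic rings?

0

The SMILES encodes a six-membered saturated carbon ring.
The 6-membered ring has only sp³ atoms, so it is not fully conjugated — not aromatic (cyclohexane).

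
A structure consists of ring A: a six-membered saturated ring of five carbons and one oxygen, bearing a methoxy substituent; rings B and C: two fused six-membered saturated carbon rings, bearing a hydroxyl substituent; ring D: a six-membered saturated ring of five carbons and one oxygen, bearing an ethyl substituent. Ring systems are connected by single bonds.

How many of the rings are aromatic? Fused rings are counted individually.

Ring A has only sp³ atoms, so it is not fully conjugated — not aromatic (tetrahydropyran).
Ring B has only sp³ atoms, so it is not fully conjugated — not aromatic (cyclohexane ring).
Ring C has only sp³ atoms, so it is not fully conjugated — not aromatic (cyclohexane ring).
Ring D has only sp³ atoms, so it is not fully conjugated — not aromatic (tetrahydropyran).
No ring is aromatic. Total: 0.

0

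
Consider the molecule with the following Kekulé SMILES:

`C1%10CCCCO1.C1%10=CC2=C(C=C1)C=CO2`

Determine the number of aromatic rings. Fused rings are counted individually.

2

The SMILES encodes a six-membered saturated ring of five carbons and one oxygen; a six-membered carbon ring with three alternating C=C double bonds, fused to a five-membered ring containing one oxygen and two C=C double bonds.
The 6-membered ring with one oxygen has only sp³ atoms, so it is not fully conjugated — not aromatic (tetrahydropyran).
The fused 6/5-membered bicyclic (with one oxygen) is a single π system with 9 sp² atoms and 10 π electrons from ring double bonds plus a heteroatom lone pair. 10 = 4(2)+2, so the system is aromatic and both rings count as aromatic (benzofuran).
2 of the 3 rings are aromatic. Total: 2.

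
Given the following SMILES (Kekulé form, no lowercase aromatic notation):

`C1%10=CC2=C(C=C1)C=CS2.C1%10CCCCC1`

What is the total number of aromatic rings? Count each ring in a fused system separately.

The SMILES encodes a six-membered carbon ring with three alternating C=C double bonds, fused to a five-membered ring containing one sulfur and two C=C double bonds; a six-membered saturated carbon ring.
The fused 6/5-membered bicyclic (with one sulfur) is a single π system with 9 sp² atoms and 10 π electrons from ring double bonds plus a heteroatom lone pair. 10 = 4(2)+2, so the system is aromatic and both rings count as aromatic (benzothiophene).
The 6-membered ring has only sp³ atoms, so it is not fully conjugated — not aromatic (cyclohexane).
2 of the 3 rings are aromatic. Total: 2.

2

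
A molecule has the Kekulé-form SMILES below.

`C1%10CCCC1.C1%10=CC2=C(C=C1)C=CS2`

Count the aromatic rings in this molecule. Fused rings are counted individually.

2

The SMILES encodes a five-membered saturated carbon ring; a six-membered carbon ring with three alternating C=C double bonds, fused to a five-membered ring containing one sulfur and two C=C double bonds.
The 5-membered ring has only sp³ atoms, so it is not fully conjugated — not aromatic (cyclopentane).
The fused 6/5-membered bicyclic (with one sulfur) is a single π system with 9 sp² atoms and 10 π electrons from ring double bonds plus a heteroatom lone pair. 10 = 4(2)+2, so the system is aromatic and both rings count as aromatic (benzothiophene).
2 of the 3 rings are aromatic. Total: 2.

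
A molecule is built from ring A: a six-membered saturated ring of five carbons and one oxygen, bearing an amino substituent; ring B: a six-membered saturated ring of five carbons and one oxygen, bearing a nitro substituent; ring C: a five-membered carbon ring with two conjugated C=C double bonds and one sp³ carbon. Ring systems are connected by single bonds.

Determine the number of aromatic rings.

Ring A has only sp³ atoms, so it is not fully conjugated — not aromatic (tetrahydropyran).
Ring B has only sp³ atoms, so it is not fully conjugated — not aromatic (tetrahydropyran).
Ring C has one sp³ carbon, so it is not fully conjugated — not aromatic (cyclopentadiene).
No ring is aromatic. Total: 0.

0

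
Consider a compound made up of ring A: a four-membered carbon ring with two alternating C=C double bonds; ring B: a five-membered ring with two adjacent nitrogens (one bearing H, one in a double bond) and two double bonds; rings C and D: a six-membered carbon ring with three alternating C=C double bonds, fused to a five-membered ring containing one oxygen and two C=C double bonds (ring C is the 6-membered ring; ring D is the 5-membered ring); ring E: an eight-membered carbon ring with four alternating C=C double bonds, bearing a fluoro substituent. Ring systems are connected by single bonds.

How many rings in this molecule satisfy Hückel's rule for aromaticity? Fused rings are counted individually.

3

Ring A has only sp² ring atoms; a planar conformation would have a fully conjugated π system of 4 electrons. But 4 = 4(1), which is 4n not 4n+2, so ring A is not aromatic (cyclobutadiene) — cyclobutadiene is antiaromatic and distorts to a rectangle.
Ring B has a continuous p-orbital overlap around the ring; 2 ring double bonds (4 π electrons) plus a heteroatom lone pair (2) give 6 π electrons. 6 = 4(1)+2, so ring B is aromatic (pyrazole).
Rings C and D form a fused bicyclic system (with one oxygen) with 9 sp² atoms and 10 π electrons from ring double bonds plus a heteroatom lone pair. 10 = 4(2)+2, so the system is aromatic and both rings count as aromatic (benzofuran).
Ring E has only sp² ring atoms; a planar conformation would have a fully conjugated π system of 8 electrons. But 8 = 4(2), which is 4n not 4n+2, so ring E is not aromatic (cyclooctatetraene) — cyclooctatetraene distorts into a non-planar tub to avoid antiaromaticity.
Aromatic: B, C, D. Total: 3.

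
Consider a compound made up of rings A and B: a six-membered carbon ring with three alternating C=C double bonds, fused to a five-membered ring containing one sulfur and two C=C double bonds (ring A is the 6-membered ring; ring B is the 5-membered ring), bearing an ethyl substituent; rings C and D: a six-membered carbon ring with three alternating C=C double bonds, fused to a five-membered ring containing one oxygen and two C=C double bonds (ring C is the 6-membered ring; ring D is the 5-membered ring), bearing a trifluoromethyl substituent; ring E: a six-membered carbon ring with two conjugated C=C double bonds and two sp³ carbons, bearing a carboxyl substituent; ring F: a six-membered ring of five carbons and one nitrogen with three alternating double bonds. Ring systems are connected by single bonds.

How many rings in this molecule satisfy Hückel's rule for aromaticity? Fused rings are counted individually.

Rings A and B form a fused bicyclic system (with one sulfur) with 9 sp² atoms and 10 π electrons from ring double bonds plus a heteroatom lone pair. 10 = 4(2)+2, so the system is aromatic and both rings count as aromatic (benzothiophene).
Rings C and D form a fused bicyclic system (with one oxygen) with 9 sp² atoms and 10 π electrons from ring double bonds plus a heteroatom lone pair. 10 = 4(2)+2, so the system is aromatic and both rings count as aromatic (benzofuran).
Ring E has two sp³ carbons, so it is not fully conjugated — not aromatic (1,3-cyclohexadiene).
Ring F has a continuous p-orbital overlap around the ring; 3 ring double bonds give 6 π electrons. That satisfies 4n+2 with n=1, so ring F is aromatic (pyridine).
Aromatic: A, B, C, D, F. Total: 5.

5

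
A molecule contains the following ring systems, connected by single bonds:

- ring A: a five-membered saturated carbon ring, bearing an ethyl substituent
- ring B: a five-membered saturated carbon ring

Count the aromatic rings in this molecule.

0

Ring A has only sp³ atoms, so it is not fully conjugated — not aromatic (cyclopentane).
Ring B has only sp³ atoms, so it is not fully conjugated — not aromatic (cyclopentane).
No ring is aromatic. Total: 0.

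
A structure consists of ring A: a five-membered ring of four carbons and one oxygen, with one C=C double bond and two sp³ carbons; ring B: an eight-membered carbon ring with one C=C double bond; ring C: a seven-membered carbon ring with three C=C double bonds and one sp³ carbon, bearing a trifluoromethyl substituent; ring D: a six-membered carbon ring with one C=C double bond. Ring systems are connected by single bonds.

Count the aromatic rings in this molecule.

Ring A has two sp³ carbons, so it is not fully conjugated — not aromatic (2,3-dihydrofuran).
Ring B has six sp³ carbons, so it is not fully conjugated — not aromatic (cyclooctene).
Ring C has one sp³ carbon, so it is not fully conjugated — not aromatic (cycloheptatriene).
Ring D has four sp³ carbons, so it is not fully conjugated — not aromatic (cyclohexene).
No ring is aromatic. Total: 0.

0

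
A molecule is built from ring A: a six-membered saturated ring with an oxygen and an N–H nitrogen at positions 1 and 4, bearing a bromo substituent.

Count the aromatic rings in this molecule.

Ring A has only sp³ atoms, so it is not fully conjugated — not aromatic (morpholine).

0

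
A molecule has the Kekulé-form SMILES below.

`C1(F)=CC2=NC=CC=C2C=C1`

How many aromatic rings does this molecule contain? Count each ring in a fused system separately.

The SMILES encodes two fused six-membered rings, each with three alternating double bonds; one ring is all carbon and the other has one ring nitrogen.
The fused 6/6-membered bicyclic (with one nitrogen) is a single π system with 10 sp² atoms and 10 π electrons from ring double bonds. 10 = 4(2)+2, so the system is aromatic and both rings count as aromatic (quinoline).
2 of the 2 rings are aromatic. Total: 2.

2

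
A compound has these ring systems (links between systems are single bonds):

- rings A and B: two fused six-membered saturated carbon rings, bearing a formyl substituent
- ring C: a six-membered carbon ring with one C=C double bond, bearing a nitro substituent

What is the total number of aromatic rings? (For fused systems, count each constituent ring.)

Ring A has only sp³ atoms, so it is not fully conjugated — not aromatic (cyclohexane ring).
Ring B has only sp³ atoms, so it is not fully conjugated — not aromatic (cyclohexane ring).
Ring C has four sp³ carbons, so it is not fully conjugated — not aromatic (cyclohexene).
No ring is aromatic. Total: 0.

0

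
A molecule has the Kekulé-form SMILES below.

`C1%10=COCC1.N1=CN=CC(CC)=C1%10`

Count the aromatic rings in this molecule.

The SMILES encodes a five-membered ring of four carbons and one oxygen, with one C=C double bond and two sp³ carbons; a six-membered ring with nitrogens at positions 1 and 3 and three alternating double bonds.
The 5-membered ring with one oxygen has two sp³ carbons, so it is not fully conjugated — not aromatic (2,3-dihydrofuran).
The 6-membered ring with two nitrogens (1,3) is planar and fully conjugated; 3 ring double bonds give 6 π electrons. 6 = 4(1)+2, so it is aromatic (pyrimidine).
1 of the 2 rings is aromatic. Total: 1.

1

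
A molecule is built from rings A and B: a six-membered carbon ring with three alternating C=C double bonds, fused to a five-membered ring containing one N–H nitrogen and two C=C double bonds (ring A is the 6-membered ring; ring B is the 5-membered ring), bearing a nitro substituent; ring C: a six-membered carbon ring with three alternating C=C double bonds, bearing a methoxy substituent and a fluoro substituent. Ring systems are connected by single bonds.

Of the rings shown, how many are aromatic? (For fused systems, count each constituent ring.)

Rings A and B form a fused bicyclic system (with one N–H) with 9 sp² atoms and 10 π electrons from ring double bonds plus a heteroatom lone pair. 10 = 4(2)+2, so the system is aromatic and both rings count as aromatic (indole).
Ring C is planar and fully conjugated; 3 ring double bonds give 6 π electrons. 6 = 4(1)+2, so ring C is aromatic (benzene).
Aromatic: A, B, C. Total: 3.

3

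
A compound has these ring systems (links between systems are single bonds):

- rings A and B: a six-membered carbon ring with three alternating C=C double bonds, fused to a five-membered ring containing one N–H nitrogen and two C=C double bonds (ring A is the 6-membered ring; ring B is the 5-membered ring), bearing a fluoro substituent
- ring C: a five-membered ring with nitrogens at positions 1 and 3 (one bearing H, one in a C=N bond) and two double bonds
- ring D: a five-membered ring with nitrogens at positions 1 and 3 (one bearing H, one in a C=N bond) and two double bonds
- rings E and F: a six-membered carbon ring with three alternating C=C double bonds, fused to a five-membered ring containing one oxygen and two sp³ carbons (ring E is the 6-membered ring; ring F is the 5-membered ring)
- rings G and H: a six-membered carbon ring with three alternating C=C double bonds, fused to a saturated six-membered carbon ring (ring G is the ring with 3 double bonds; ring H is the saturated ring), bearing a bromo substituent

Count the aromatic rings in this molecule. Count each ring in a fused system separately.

6

Rings A and B form a fused bicyclic system (with one N–H) with 9 sp² atoms and 10 π electrons from ring double bonds plus a heteroatom lone pair. 10 = 4(2)+2, so the system is aromatic and both rings count as aromatic (indole).
Ring C is fully conjugated (every ring atom contributes a p orbital); 2 ring double bonds (4 π electrons) plus a heteroatom lone pair (2) give 6 π electrons. 6 = 4(1)+2, so ring C is aromatic (imidazole).
Ring D is planar and fully conjugated; 2 ring double bonds (4 π electrons) plus a heteroatom lone pair (2) give 6 π electrons. That satisfies 4n+2 with n=1, so ring D is aromatic (imidazole).
Ring E has a continuous p-orbital overlap around the ring; 3 ring double bonds give 6 π electrons. Since 6 = 4n+2 (n=1), ring E is aromatic (benzene ring).
Ring F has two sp³ carbons, so it is not fully conjugated — not aromatic (oxolane ring).
Ring G is fully conjugated (every ring atom contributes a p orbital); 3 ring double bonds give 6 π electrons. Since 6 = 4n+2 (n=1), ring G is aromatic (benzene ring).
Ring H has four sp³ carbons, so it is not fully conjugated — not aromatic (cyclohexane ring).
Aromatic: A, B, C, D, E, G. Total: 6.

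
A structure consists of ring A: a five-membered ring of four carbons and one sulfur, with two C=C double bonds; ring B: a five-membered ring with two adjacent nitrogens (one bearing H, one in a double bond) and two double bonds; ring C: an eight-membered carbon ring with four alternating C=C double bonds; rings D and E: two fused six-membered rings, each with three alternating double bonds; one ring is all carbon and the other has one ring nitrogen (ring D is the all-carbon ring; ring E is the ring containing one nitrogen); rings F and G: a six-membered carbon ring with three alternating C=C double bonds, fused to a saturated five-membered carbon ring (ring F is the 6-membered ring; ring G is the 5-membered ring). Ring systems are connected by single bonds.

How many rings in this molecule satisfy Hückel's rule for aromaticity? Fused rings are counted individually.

Ring A is fully conjugated (every ring atom contributes a p orbital); 2 ring double bonds (4 π electrons) plus a heteroatom lone pair (2) give 6 π electrons. That satisfies 4n+2 with n=1, so ring A is aromatic (thiophene).
Ring B has a continuous p-orbital overlap around the ring; 2 ring double bonds (4 π electrons) plus a heteroatom lone pair (2) give 6 π electrons. Since 6 = 4n+2 (n=1), ring B is aromatic (pyrazole).
Ring C has only sp² ring atoms; a planar conformation would have a fully conjugated π system of 8 electrons. But 8 = 4(2), which is 4n not 4n+2, so ring C is not aromatic (cyclooctatetraene) — cyclooctatetraene distorts into a non-planar tub to avoid antiaromaticity.
Rings D and E form a fused bicyclic system (with one nitrogen) with 10 sp² atoms and 10 π electrons from ring double bonds. 10 = 4(2)+2, so the system is aromatic and both rings count as aromatic (quinoline).
Ring F has a continuous p-orbital overlap around the ring; 3 ring double bonds give 6 π electrons. That satisfies 4n+2 with n=1, so ring F is aromatic (benzene ring).
Ring G has three sp³ carbons, so it is not fully conjugated — not aromatic (cyclopentane ring).
Aromatic: A, B, D, E, F. Total: 5.

5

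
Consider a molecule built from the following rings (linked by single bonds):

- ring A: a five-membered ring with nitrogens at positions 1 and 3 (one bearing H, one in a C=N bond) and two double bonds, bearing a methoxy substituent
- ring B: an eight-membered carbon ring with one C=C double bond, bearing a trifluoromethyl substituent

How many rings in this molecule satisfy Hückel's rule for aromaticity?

1

Ring A has a continuous p-orbital overlap around the ring; 2 ring double bonds (4 π electrons) plus a heteroatom lone pair (2) give 6 π electrons. Since 6 = 4n+2 (n=1), ring A is aromatic (imidazole).
Ring B has six sp³ carbons, so it is not fully conjugated — not aromatic (cyclooctene).
Aromatic: A. Total: 1.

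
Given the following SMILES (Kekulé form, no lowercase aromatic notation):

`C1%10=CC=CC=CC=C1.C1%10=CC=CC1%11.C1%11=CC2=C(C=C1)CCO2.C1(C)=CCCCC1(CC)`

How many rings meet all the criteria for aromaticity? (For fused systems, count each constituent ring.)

1

The SMILES encodes an eight-membered carbon ring with four alternating C=C double bonds; a five-membered carbon ring with two conjugated C=C double bonds and one sp³ carbon; a six-membered carbon ring with three alternating C=C double bonds, fused to a five-membered ring containing one oxygen and two sp³ carbons; a six-membered carbon ring with one C=C double bond.
The 8-membered ring has only sp² ring atoms; a planar conformation would have a fully conjugated π system of 8 electrons. But 8 = 4(2), which is 4n not 4n+2, so it is not aromatic (cyclooctatetraene) — cyclooctatetraene distorts into a non-planar tub to avoid antiaromaticity.
The 5-membered ring has one sp³ carbon, so it is not fully conjugated — not aromatic (cyclopentadiene).
The 6-membered ring is planar and fully conjugated; 3 ring double bonds give 6 π electrons. That satisfies 4n+2 with n=1, so it is aromatic (benzene ring).
The 5-membered ring with one oxygen has two sp³ carbons, so it is not fully conjugated — not aromatic (oxolane ring).
The second 6-membered ring has four sp³ carbons, so it is not fully conjugated — not aromatic (cyclohexene).
1 of the 5 rings is aromatic. Total: 1.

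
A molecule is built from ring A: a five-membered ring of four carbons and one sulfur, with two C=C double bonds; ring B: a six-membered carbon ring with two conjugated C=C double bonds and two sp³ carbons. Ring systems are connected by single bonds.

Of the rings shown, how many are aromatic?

Ring A is planar and fully conjugated; 2 ring double bonds (4 π electrons) plus a heteroatom lone pair (2) give 6 π electrons. That satisfies 4n+2 with n=1, so ring A is aromatic (thiophene).
Ring B has two sp³ carbons, so it is not fully conjugated — not aromatic (1,3-cyclohexadiene).
Aromatic: A. Total: 1.

1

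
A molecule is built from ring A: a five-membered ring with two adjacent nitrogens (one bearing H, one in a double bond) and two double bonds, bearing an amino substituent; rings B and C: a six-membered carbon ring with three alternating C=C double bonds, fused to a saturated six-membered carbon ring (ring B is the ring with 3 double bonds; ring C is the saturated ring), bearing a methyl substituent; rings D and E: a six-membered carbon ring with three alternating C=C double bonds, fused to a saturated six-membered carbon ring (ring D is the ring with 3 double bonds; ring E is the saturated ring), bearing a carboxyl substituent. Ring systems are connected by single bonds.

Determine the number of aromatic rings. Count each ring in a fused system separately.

3

Ring A is fully conjugated (every ring atom contributes a p orbital); 2 ring double bonds (4 π electrons) plus a heteroatom lone pair (2) give 6 π electrons. Since 6 = 4n+2 (n=1), ring A is aromatic (pyrazole).
Ring B has a continuous p-orbital overlap around the ring; 3 ring double bonds give 6 π electrons. That satisfies 4n+2 with n=1, so ring B is aromatic (benzene ring).
Ring C has four sp³ carbons, so it is not fully conjugated — not aromatic (cyclohexane ring).
Ring D is planar and fully conjugated; 3 ring double bonds give 6 π electrons. Since 6 = 4n+2 (n=1), ring D is aromatic (benzene ring).
Ring E has four sp³ carbons, so it is not fully conjugated — not aromatic (cyclohexane ring).
Aromatic: A, B, D. Total: 3.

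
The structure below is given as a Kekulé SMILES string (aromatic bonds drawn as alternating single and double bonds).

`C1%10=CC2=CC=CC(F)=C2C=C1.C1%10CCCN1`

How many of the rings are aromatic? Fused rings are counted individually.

2

The SMILES encodes two fused six-membered carbon rings, each with three alternating C=C double bonds; a five-membered saturated ring of four carbons and one N–H nitrogen.
The fused 6/6-membered bicyclic is a single π system with 10 sp² atoms and 10 π electrons from ring double bonds. 10 = 4(2)+2, so the system is aromatic and both rings count as aromatic (naphthalene).
The 5-membered ring with one N–H has only sp³ atoms, so it is not fully conjugated — not aromatic (pyrrolidine).
2 of the 3 rings are aromatic. Total: 2.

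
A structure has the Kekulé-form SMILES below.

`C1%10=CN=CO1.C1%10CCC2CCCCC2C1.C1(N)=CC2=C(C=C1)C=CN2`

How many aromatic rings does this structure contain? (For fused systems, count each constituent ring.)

The SMILES encodes a five-membered ring with an oxygen at position 1 and a nitrogen at position 3 (in a C=N bond), with two double bonds; two fused six-membered saturated carbon rings; a six-membered carbon ring with three alternating C=C double bonds, fused to a five-membered ring containing one N–H nitrogen and two C=C double bonds.
The 5-membered ring with one oxygen and one =N– is planar and fully conjugated; 2 ring double bonds (4 π electrons) plus a heteroatom lone pair (2) give 6 π electrons. Since 6 = 4n+2 (n=1), it is aromatic (oxazole).
The 6-membered ring has only sp³ atoms, so it is not fully conjugated — not aromatic (cyclohexane ring).
The second 6-membered ring has only sp³ atoms, so it is not fully conjugated — not aromatic (cyclohexane ring).
The fused 6/5-membered bicyclic (with one N–H) is a single π system with 9 sp² atoms and 10 π electrons from ring double bonds plus a heteroatom lone pair. 10 = 4(2)+2, so the system is aromatic and both rings count as aromatic (indole).
3 of the 5 rings are aromatic. Total: 3.

3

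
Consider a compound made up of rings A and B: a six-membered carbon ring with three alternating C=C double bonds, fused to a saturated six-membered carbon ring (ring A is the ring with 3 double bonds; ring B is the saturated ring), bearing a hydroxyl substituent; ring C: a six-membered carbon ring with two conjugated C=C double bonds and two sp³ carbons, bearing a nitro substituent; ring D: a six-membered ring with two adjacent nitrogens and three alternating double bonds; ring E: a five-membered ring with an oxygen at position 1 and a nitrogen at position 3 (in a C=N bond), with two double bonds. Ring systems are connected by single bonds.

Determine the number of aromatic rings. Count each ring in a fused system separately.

Ring A has a continuous p-orbital overlap around the ring; 3 ring double bonds give 6 π electrons. That satisfies 4n+2 with n=1, so ring A is aromatic (benzene ring).
Ring B has four sp³ carbons, so it is not fully conjugated — not aromatic (cyclohexane ring).
Ring C has two sp³ carbons, so it is not fully conjugated — not aromatic (1,3-cyclohexadiene).
Ring D is planar and fully conjugated; 3 ring double bonds give 6 π electrons. That satisfies 4n+2 with n=1, so ring D is aromatic (pyridazine).
Ring E is fully conjugated (every ring atom contributes a p orbital); 2 ring double bonds (4 π electrons) plus a heteroatom lone pair (2) give 6 π electrons. 6 = 4(1)+2, so ring E is aromatic (oxazole).
Aromatic: A, D, E. Total: 3.

3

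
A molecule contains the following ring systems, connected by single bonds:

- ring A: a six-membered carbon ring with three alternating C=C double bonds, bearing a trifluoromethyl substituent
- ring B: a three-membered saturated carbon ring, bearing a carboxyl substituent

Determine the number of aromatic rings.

1

Ring A is fully conjugated (every ring atom contributes a p orbital); 3 ring double bonds give 6 π electrons. 6 = 4(1)+2, so ring A is aromatic (benzene).
Ring B has only sp³ atoms, so it is not fully conjugated — not aromatic (cyclopropane).
Aromatic: A. Total: 1.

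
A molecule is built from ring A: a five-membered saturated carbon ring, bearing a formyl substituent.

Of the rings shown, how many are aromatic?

Ring A has only sp³ atoms, so it is not fully conjugated — not aromatic (cyclopentane).

0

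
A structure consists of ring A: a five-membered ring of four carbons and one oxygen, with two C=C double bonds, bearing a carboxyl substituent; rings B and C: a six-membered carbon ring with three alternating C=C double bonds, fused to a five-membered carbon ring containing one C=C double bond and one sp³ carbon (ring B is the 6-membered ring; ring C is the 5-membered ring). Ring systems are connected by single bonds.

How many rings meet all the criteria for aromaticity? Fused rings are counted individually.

Ring A is fully conjugated (every ring atom contributes a p orbital); 2 ring double bonds (4 π electrons) plus a heteroatom lone pair (2) give 6 π electrons. That satisfies 4n+2 with n=1, so ring A is aromatic (furan).
Ring B has a continuous p-orbital overlap around the ring; 3 ring double bonds give 6 π electrons. Since 6 = 4n+2 (n=1), ring B is aromatic (benzene ring).
Ring C has one sp³ carbon, so it is not fully conjugated — not aromatic (cyclopentene ring).
Aromatic: A, B. Total: 2.

2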